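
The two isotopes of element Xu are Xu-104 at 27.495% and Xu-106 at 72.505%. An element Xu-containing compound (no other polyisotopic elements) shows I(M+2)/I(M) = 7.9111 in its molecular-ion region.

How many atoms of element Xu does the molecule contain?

For n independent Xu atoms, I(M+2)/I(M) = n · (abundance Xu-106) / (abundance Xu-104) = n · 0.72505/0.27495.
n = 7.9111 × 0.27495/0.72505 = 3.00 ≈ 3

3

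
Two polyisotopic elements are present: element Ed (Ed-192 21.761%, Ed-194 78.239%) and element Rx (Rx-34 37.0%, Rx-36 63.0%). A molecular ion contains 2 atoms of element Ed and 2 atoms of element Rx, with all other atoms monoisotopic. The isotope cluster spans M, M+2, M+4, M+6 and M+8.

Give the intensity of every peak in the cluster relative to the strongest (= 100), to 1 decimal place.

1.5 : 16.3 : 62.1 : 100.0 : 57.8

Element Ed pattern (n=2): 0.04735411 : 0.34051178 : 0.61213411
Element Rx pattern (n=2): 0.1369 : 0.4662 : 0.3969
Convolve the two distributions (both contribute in 2-u steps):
  M: 0.04735411×0.1369 = 0.006483
  M+2: 0.04735411×0.4662 + 0.34051178×0.1369 = 0.068693
  M+4: 0.04735411×0.3969 + 0.34051178×0.4662 + 0.61213411×0.1369 = 0.261343
  M+6: 0.34051178×0.3969 + 0.61213411×0.4662 = 0.420526
  M+8: 0.61213411×0.3969 = 0.242956
Scale to base peak (0.420526) = 100: 1.5 : 16.3 : 62.1 : 100.0 : 57.8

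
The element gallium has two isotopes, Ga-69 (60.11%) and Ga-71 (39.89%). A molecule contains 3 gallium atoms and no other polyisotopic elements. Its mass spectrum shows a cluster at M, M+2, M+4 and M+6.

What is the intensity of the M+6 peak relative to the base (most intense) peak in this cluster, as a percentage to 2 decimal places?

14.68%

Binomial terms of (0.6011 + 0.3989)^3: M 0.2172, M+2 0.4324, M+4 0.2869, M+6 0.0635 → M+2 is the base peak.
P(M+2) = C(3,1) × 0.6011^2 × 0.3989^1 = 3 × 0.36132121 × 0.3989 = 0.432393 (base)
P(M+6) = C(3,3) × 0.6011^0 × 0.3989^3 = 1 × 1.0000 × 0.06347345 = 0.063473
Relative intensity = 0.063473 / 0.432393 × 100 = 14.68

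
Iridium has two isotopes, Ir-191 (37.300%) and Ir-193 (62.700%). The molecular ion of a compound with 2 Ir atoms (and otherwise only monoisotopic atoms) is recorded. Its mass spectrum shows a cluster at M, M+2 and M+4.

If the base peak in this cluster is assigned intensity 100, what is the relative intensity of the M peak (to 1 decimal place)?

(0.37300 + 0.62700)^2 gives M 0.1391, M+2 0.4677, M+4 0.3931; the largest is M+2.
P(M+2) = C(2,1) × 0.37300^1 × 0.62700^1 = 2 × 0.3730 × 0.6270 = 0.467742 (base)
P(M) = C(2,0) × 0.37300^2 × 0.62700^0 = 1 × 0.139129 × 1.0000 = 0.139129
Relative intensity = 0.139129 / 0.467742 × 100 = 29.7

29.7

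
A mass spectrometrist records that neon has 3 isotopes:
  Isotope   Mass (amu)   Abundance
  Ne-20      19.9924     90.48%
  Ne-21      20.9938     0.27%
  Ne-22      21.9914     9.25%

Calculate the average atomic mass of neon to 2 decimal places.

20.18 amu

Average mass = Σ (abundance × isotope mass) = 0.9048 × 19.9924 + 0.0027 × 20.9938 + 0.0925 × 21.9914
= 18.08912 + 0.05668 + 2.03420 = 20.18000 amu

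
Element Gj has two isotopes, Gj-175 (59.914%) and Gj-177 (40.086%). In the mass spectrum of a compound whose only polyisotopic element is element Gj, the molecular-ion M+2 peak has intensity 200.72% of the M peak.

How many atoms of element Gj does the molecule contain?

For n independent Gj atoms, I(M+2)/I(M) = n · (abundance Gj-177) / (abundance Gj-175) = n · 0.40086/0.59914.
n = 2.0072 × 0.59914/0.40086 = 3.00 ≈ 3

3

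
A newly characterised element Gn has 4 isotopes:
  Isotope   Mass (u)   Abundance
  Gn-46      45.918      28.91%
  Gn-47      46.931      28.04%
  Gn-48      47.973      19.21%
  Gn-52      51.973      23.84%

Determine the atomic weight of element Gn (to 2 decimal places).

48.04 u

Ar = Σ fᵢ·mᵢ = 0.2891 × 45.918 + 0.2804 × 46.931 + 0.1921 × 47.973 + 0.2384 × 51.973
= 13.2749 + 13.1595 + 9.2156 + 12.3904 = 48.0404 u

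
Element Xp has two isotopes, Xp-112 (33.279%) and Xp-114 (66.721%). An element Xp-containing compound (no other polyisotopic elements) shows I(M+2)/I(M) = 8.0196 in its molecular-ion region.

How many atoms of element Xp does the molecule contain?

With n Xp atoms, P(M+2)/P(M) = C(n,1)·p^(n−1)q / p^n = n·q/p = n · 0.66721/0.33279.
n = 8.0196 × 0.33279/0.66721 = 4.00 ≈ 4

4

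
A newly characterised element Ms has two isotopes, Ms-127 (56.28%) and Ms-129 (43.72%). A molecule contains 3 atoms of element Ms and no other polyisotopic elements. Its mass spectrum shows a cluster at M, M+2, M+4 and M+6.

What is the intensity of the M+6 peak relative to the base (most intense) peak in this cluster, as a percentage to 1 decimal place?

20.1%

Binomial terms of (0.5628 + 0.4372)^3: M 0.1783, M+2 0.4154, M+4 0.3227, M+6 0.0836 → M+2 is the base peak.
P(M+2) = C(3,1) × 0.5628^2 × 0.4372^1 = 3 × 0.31674384 × 0.4372 = 0.415441 (base)
P(M+6) = C(3,3) × 0.5628^0 × 0.4372^3 = 1 × 1.0000 × 0.08356809 = 0.083568
Relative intensity = 0.083568 / 0.415441 × 100 = 20.1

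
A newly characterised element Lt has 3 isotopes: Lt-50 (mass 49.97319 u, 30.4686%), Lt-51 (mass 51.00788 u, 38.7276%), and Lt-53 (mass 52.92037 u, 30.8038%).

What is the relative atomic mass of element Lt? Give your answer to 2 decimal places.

51.28 u

The abundance-weighted mean is 0.304686 × 49.97319 + 0.387276 × 51.00788 + 0.308038 × 52.92037
= 15.226131 + 19.754128 + 16.301485 = 51.281744 u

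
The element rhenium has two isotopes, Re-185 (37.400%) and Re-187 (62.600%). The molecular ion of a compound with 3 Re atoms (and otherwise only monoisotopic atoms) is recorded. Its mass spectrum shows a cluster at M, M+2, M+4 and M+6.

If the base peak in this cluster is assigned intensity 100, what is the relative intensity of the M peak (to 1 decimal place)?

11.9

(0.37400 + 0.62600)^3 gives M 0.0523, M+2 0.2627, M+4 0.4397, M+6 0.2453; the largest is M+4.
P(M+4) = C(3,2) × 0.37400^1 × 0.62600^2 = 3 × 0.3740 × 0.391876 = 0.439685 (base)
P(M) = C(3,0) × 0.37400^3 × 0.62600^0 = 1 × 0.05231362 × 1.0000 = 0.052314
Relative intensity = 0.052314 / 0.439685 × 100 = 11.9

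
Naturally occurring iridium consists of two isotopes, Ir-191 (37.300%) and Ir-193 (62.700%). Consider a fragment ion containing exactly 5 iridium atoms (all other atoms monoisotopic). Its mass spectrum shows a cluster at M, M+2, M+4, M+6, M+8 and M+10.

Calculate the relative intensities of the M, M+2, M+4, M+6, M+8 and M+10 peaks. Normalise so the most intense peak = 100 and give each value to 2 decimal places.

Expanding (0.37300 + 0.62700)^5:
P(M) = 0.37300^5 = 0.007220
P(M+2) = 5 × 0.37300^4 × 0.62700^1 = 0.060684
P(M+4) = 10 × 0.37300^3 × 0.62700^2 = 0.204015
P(M+6) = 10 × 0.37300^2 × 0.62700^3 = 0.342942
P(M+8) = 5 × 0.37300^1 × 0.62700^4 = 0.288237
P(M+10) = 0.62700^5 = 0.096903
The M+6 peak is largest (0.342942); scaling to 100 gives 2.11 : 17.70 : 59.49 : 100.00 : 84.05 : 28.26.

2.11 : 17.70 : 59.49 : 100.00 : 84.05 : 28.26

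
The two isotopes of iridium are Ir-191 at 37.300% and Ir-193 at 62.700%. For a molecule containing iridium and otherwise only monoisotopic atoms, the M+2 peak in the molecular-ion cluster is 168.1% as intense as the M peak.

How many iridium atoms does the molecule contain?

1

The M+2/M ratio from n Ir atoms is n · q/p = n · 0.62700/0.37300.
n = 1.681 × 0.37300/0.62700 = 1.00 ≈ 1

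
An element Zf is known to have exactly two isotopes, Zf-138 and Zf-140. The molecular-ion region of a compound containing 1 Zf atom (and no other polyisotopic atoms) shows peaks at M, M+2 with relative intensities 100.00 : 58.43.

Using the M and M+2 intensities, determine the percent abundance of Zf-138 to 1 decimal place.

63.1%

Let p = fractional abundance of Zf-138. I(M+2)/I(M) = [C(1,1)·p^0·(1−p)] / p^1 = 1·(1−p)/p = 58.43/100.00 = 0.5843
(1−p)/p = 0.5843/1 = 0.5843  ⇒  p = 1/(1 + 0.5843) = 0.6312
Zf-138: 63.1%, Zf-140: 36.9%.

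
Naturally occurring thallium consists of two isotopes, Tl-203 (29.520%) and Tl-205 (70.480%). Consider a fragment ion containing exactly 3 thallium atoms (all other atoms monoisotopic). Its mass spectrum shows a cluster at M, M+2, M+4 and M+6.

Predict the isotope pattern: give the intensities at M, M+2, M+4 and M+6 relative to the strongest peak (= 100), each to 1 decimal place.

Expanding (0.29520 + 0.70480)^3:
P(M) = 0.29520^3 = 0.025725
P(M+2) = 3 × 0.29520^2 × 0.70480^1 = 0.184255
P(M+4) = 3 × 0.29520^1 × 0.70480^2 = 0.439916
P(M+6) = 0.70480^3 = 0.350104
The M+4 peak is largest (0.439916); scaling to 100 gives 5.8 : 41.9 : 100.0 : 79.6.

5.8 : 41.9 : 100.0 : 79.6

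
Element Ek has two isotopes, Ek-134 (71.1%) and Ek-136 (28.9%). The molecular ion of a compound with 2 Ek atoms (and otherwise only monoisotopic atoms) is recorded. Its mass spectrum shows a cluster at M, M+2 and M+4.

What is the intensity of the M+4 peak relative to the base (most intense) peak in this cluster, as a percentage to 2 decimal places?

Binomial terms of (0.711 + 0.289)^2: M 0.5055, M+2 0.4110, M+4 0.0835 → M is the base peak.
P(M) = C(2,0) × 0.711^2 × 0.289^0 = 1 × 0.505521 × 1.0000 = 0.505521 (base)
P(M+4) = C(2,2) × 0.711^0 × 0.289^2 = 1 × 1.0000 × 0.083521 = 0.083521
Relative intensity = 0.083521 / 0.505521 × 100 = 16.52

16.52%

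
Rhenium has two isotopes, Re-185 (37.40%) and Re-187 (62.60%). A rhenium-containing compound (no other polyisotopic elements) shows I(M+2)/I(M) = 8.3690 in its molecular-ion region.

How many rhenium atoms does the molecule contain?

5

For n independent Re atoms, I(M+2)/I(M) = n · (abundance Re-187) / (abundance Re-185) = n · 0.6260/0.3740.
n = 8.3690 × 0.3740/0.6260 = 5.00 ≈ 5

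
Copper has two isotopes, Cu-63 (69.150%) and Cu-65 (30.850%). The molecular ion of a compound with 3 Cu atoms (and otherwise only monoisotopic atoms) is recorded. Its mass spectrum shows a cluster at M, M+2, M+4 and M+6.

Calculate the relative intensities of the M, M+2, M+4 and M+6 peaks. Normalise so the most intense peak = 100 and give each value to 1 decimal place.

74.7 : 100.0 : 44.6 : 6.6

Each Cu atom is independently Cu-63 (p = 0.69150) or Cu-65 (q = 0.30850); the cluster is the binomial expansion (p + q)^3.
P(M) = 0.69150^3 = 0.330656
P(M+2) = 3 × 0.69150^2 × 0.30850^1 = 0.442548
P(M+4) = 3 × 0.69150^1 × 0.30850^2 = 0.197435
P(M+6) = 0.30850^3 = 0.029361
The M+2 peak is largest (0.442548); scaling to 100 gives 74.7 : 100.0 : 44.6 : 6.6.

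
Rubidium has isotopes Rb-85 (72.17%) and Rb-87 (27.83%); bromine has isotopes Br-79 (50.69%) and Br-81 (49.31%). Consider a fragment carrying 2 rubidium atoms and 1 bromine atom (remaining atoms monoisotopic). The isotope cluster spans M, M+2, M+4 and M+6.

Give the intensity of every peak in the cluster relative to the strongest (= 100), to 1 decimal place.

Rubidium pattern (n=2): 0.52085089 : 0.40169822 : 0.07745089
Bromine pattern (n=1): 0.5069 : 0.4931
Convolve the two distributions (both contribute in 2-u steps):
  M: 0.52085089×0.5069 = 0.264019
  M+2: 0.52085089×0.4931 + 0.40169822×0.5069 = 0.460452
  M+4: 0.40169822×0.4931 + 0.07745089×0.5069 = 0.237337
  M+6: 0.07745089×0.4931 = 0.038191
Scale to base peak (0.460452) = 100: 57.3 : 100.0 : 51.5 : 8.3

57.3 : 100.0 : 51.5 : 8.3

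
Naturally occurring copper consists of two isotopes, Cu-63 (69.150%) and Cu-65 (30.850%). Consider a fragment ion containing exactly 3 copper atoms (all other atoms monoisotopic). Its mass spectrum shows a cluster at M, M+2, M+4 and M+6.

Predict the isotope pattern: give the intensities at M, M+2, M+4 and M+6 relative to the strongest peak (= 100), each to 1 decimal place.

Expanding (0.69150 + 0.30850)^3:
P(M) = 0.69150^3 = 0.330656
P(M+2) = 3 × 0.69150^2 × 0.30850^1 = 0.442548
P(M+4) = 3 × 0.69150^1 × 0.30850^2 = 0.197435
P(M+6) = 0.30850^3 = 0.029361
The M+2 peak is largest (0.442548); scaling to 100 gives 74.7 : 100.0 : 44.6 : 6.6.

74.7 : 100.0 : 44.6 : 6.6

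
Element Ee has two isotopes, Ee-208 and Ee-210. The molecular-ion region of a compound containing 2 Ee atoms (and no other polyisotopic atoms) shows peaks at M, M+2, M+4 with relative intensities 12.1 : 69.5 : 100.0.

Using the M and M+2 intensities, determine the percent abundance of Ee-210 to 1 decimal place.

74.2%

Write p for the Ee-208 fraction. I(M+2)/I(M) = [C(2,1)·p^1·(1−p)] / p^2 = 2·(1−p)/p = 69.5/12.1 = 5.7438
(1−p)/p = 5.7438/2 = 2.8719  ⇒  p = 1/(1 + 2.8719) = 0.2583
Ee-208: 25.8%, Ee-210: 74.2%.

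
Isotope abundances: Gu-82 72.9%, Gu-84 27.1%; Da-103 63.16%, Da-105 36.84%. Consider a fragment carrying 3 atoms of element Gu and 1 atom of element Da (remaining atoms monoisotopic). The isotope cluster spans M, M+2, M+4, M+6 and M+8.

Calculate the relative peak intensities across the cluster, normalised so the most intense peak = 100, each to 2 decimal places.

Element Gu pattern (n=3): 0.38742049 : 0.43206153 : 0.16061547 : 0.01990251
Element Da pattern (n=1): 0.6316 : 0.3684
Convolve the two distributions (both contribute in 2-u steps):
  M: 0.38742049×0.6316 = 0.244695
  M+2: 0.38742049×0.3684 + 0.43206153×0.6316 = 0.415616
  M+4: 0.43206153×0.3684 + 0.16061547×0.6316 = 0.260616
  M+6: 0.16061547×0.3684 + 0.01990251×0.6316 = 0.071741
  M+8: 0.01990251×0.3684 = 0.007332
Scale to base peak (0.415616) = 100: 58.88 : 100.00 : 62.71 : 17.26 : 1.76

58.88 : 100.00 : 62.71 : 17.26 : 1.76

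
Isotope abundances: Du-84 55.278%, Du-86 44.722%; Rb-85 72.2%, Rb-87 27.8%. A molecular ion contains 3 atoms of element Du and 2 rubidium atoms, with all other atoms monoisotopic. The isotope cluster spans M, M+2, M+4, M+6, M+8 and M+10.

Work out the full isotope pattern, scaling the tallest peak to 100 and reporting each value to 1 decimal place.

Element Du pattern (n=3): 0.16891062 : 0.40996532 : 0.3316775 : 0.08944656
Rubidium pattern (n=2): 0.521284 : 0.401432 : 0.077284
Convolve the two distributions (both contribute in 2-u steps):
  M: 0.16891062×0.521284 = 0.088050
  M+2: 0.16891062×0.401432 + 0.40996532×0.521284 = 0.281514
  M+4: 0.16891062×0.077284 + 0.40996532×0.401432 + 0.3316775×0.521284 = 0.350525
  M+6: 0.40996532×0.077284 + 0.3316775×0.401432 + 0.08944656×0.521284 = 0.211457
  M+8: 0.3316775×0.077284 + 0.08944656×0.401432 = 0.061540
  M+10: 0.08944656×0.077284 = 0.006913
Scale to base peak (0.350525) = 100: 25.1 : 80.3 : 100.0 : 60.3 : 17.6 : 2.0

25.1 : 80.3 : 100.0 : 60.3 : 17.6 : 2.0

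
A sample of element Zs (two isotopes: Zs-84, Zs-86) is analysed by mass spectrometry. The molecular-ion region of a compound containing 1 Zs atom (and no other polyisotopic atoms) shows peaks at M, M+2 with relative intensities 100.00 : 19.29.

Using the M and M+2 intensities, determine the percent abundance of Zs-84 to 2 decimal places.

83.83%

If p is the fraction of Zs that is Zs-84, then I(M+2)/I(M) = [C(1,1)·p^0·(1−p)] / p^1 = 1·(1−p)/p = 19.29/100.00 = 0.1929
(1−p)/p = 0.1929/1 = 0.1929  ⇒  p = 1/(1 + 0.1929) = 0.8383
Zs-84: 83.83%, Zs-86: 16.17%.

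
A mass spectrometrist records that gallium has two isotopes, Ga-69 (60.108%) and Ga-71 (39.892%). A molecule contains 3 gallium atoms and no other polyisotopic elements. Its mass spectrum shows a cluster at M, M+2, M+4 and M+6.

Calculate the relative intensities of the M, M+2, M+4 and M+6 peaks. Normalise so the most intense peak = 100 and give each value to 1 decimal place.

Each Ga atom is independently Ga-69 (p = 0.60108) or Ga-71 (q = 0.39892); the cluster is the binomial expansion (p + q)^3.
P(M) = 0.60108^3 = 0.217169
P(M+2) = 3 × 0.60108^2 × 0.39892^1 = 0.432386
P(M+4) = 3 × 0.60108^1 × 0.39892^2 = 0.286963
P(M+6) = 0.39892^3 = 0.063483
The M+2 peak is largest (0.432386); scaling to 100 gives 50.2 : 100.0 : 66.4 : 14.7.

50.2 : 100.0 : 66.4 : 14.7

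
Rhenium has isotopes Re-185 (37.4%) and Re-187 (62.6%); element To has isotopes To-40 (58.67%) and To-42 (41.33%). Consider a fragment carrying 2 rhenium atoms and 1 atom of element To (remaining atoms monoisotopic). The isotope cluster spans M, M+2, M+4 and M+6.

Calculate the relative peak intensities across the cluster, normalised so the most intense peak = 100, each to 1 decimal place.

19.4 : 78.5 : 100.0 : 38.2

Rhenium pattern (n=2): 0.139876 : 0.468248 : 0.391876
Element To pattern (n=1): 0.5867 : 0.4133
Convolve the two distributions (both contribute in 2-u steps):
  M: 0.139876×0.5867 = 0.082065
  M+2: 0.139876×0.4133 + 0.468248×0.5867 = 0.332532
  M+4: 0.468248×0.4133 + 0.391876×0.5867 = 0.423441
  M+6: 0.391876×0.4133 = 0.161962
Scale to base peak (0.423441) = 100: 19.4 : 78.5 : 100.0 : 38.2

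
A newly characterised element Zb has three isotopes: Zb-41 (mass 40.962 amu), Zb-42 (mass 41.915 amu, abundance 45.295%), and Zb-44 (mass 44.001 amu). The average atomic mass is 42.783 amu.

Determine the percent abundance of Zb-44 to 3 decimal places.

45.717%

The remaining 54.705% is split between Zb-41 (fraction x) and Zb-44 (fraction 0.54705 − x).
Substituting: 40.962x + 44.001(0.54705 − x) = 23.79760075
(40.962 − 44.001)x = -0.2731463  ⇒  x = 0.08988, y = 0.45717
Zb-41: 8.988%, Zb-44: 45.717%.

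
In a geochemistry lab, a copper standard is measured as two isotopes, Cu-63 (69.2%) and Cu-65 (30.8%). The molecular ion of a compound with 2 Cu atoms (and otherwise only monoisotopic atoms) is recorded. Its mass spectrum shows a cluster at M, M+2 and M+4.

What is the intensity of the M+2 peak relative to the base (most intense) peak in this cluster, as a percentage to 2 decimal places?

(0.692 + 0.308)^2 gives M 0.4789, M+2 0.4263, M+4 0.0949; the largest is M.
P(M) = C(2,0) × 0.692^2 × 0.308^0 = 1 × 0.478864 × 1.0000 = 0.478864 (base)
P(M+2) = C(2,1) × 0.692^1 × 0.308^1 = 2 × 0.6920 × 0.3080 = 0.426272
Relative intensity = 0.426272 / 0.478864 × 100 = 89.02

89.02%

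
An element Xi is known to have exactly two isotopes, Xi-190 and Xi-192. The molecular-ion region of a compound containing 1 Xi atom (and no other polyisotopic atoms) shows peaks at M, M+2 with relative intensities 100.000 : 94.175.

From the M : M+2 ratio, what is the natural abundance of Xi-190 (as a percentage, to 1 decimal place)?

Let p = fractional abundance of Xi-190. I(M+2)/I(M) = [C(1,1)·p^0·(1−p)] / p^1 = 1·(1−p)/p = 94.175/100.000 = 0.9417
(1−p)/p = 0.9417/1 = 0.9417  ⇒  p = 1/(1 + 0.9417) = 0.5150
Xi-190: 51.5%, Xi-192: 48.5%.

51.5%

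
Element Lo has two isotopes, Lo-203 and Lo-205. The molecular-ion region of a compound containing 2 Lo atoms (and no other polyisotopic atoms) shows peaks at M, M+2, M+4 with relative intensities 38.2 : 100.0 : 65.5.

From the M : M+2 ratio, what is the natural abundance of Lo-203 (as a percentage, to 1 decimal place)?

If p is the fraction of Lo that is Lo-203, then I(M+2)/I(M) = [C(2,1)·p^1·(1−p)] / p^2 = 2·(1−p)/p = 100.0/38.2 = 2.6178
(1−p)/p = 2.6178/2 = 1.3089  ⇒  p = 1/(1 + 1.3089) = 0.4331
Lo-203: 43.3%, Lo-205: 56.7%.

43.3%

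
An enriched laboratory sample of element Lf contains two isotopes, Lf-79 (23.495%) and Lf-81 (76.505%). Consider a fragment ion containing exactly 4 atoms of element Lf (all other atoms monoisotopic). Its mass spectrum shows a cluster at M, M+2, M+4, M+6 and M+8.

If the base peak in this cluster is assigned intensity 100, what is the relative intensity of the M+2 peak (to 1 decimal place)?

Term probabilities: M 0.0030, M+2 0.0397, M+4 0.1939, M+6 0.4208, M+8 0.3426. Base peak = M+6.
P(M+6) = C(4,3) × 0.23495^1 × 0.76505^3 = 4 × 0.23495 × 0.44778491 = 0.420828 (base)
P(M+2) = C(4,1) × 0.23495^3 × 0.76505^1 = 4 × 0.01296959 × 0.76505 = 0.039690
Relative intensity = 0.039690 / 0.420828 × 100 = 9.4

9.4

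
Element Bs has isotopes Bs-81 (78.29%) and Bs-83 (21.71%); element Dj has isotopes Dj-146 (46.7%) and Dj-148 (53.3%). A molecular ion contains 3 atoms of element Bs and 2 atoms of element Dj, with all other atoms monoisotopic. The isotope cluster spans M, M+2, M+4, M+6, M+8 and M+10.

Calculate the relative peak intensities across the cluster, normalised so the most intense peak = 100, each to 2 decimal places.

29.14 : 90.74 : 100.00 : 47.54 : 10.17 : 0.81

Element Bs pattern (n=3): 0.47986478 : 0.39920288 : 0.11069989 : 0.01023245
Element Dj pattern (n=2): 0.218089 : 0.497822 : 0.284089
Convolve the two distributions (both contribute in 2-u steps):
  M: 0.47986478×0.218089 = 0.104653
  M+2: 0.47986478×0.497822 + 0.39920288×0.218089 = 0.325949
  M+4: 0.47986478×0.284089 + 0.39920288×0.497822 + 0.11069989×0.218089 = 0.359199
  M+6: 0.39920288×0.284089 + 0.11069989×0.497822 + 0.01023245×0.218089 = 0.170750
  M+8: 0.11069989×0.284089 + 0.01023245×0.497822 = 0.036543
  M+10: 0.01023245×0.284089 = 0.002907
Scale to base peak (0.359199) = 100: 29.14 : 90.74 : 100.00 : 47.54 : 10.17 : 0.81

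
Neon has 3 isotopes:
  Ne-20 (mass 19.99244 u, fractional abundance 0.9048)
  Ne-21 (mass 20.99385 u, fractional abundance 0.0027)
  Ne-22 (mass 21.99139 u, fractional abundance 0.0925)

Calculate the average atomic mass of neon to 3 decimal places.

20.180 u

Weight each isotope mass by its fractional abundance: 0.9048 × 19.99244 + 0.0027 × 20.99385 + 0.0925 × 21.99139
= 18.089160 + 0.056683 + 2.034204 = 20.180047 u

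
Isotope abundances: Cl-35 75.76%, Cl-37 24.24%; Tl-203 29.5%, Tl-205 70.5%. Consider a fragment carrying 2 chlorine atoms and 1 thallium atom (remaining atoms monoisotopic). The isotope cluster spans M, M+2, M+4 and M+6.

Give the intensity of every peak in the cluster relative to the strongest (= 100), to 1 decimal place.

Chlorine pattern (n=2): 0.57395776 : 0.36728448 : 0.05875776
Thallium pattern (n=1): 0.2950 : 0.7050
Convolve the two distributions (both contribute in 2-u steps):
  M: 0.57395776×0.2950 = 0.169318
  M+2: 0.57395776×0.7050 + 0.36728448×0.2950 = 0.512989
  M+4: 0.36728448×0.7050 + 0.05875776×0.2950 = 0.276269
  M+6: 0.05875776×0.7050 = 0.041424
Scale to base peak (0.512989) = 100: 33.0 : 100.0 : 53.9 : 8.1

33.0 : 100.0 : 53.9 : 8.1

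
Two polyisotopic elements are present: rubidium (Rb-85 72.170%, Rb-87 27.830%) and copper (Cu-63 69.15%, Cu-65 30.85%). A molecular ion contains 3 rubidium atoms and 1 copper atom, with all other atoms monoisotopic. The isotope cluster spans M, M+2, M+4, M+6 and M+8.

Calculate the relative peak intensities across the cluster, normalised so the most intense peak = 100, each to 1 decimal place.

62.4 : 100.0 : 60.0 : 16.0 : 1.6

Rubidium pattern (n=3): 0.37589809 : 0.43485841 : 0.16768892 : 0.02155458
Copper pattern (n=1): 0.6915 : 0.3085
Convolve the two distributions (both contribute in 2-u steps):
  M: 0.37589809×0.6915 = 0.259934
  M+2: 0.37589809×0.3085 + 0.43485841×0.6915 = 0.416669
  M+4: 0.43485841×0.3085 + 0.16768892×0.6915 = 0.250111
  M+6: 0.16768892×0.3085 + 0.02155458×0.6915 = 0.066637
  M+8: 0.02155458×0.3085 = 0.006650
Scale to base peak (0.416669) = 100: 62.4 : 100.0 : 60.0 : 16.0 : 1.6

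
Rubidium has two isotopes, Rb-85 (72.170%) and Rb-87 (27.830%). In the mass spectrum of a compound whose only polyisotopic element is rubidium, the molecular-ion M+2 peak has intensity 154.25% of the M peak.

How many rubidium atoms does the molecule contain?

The M+2/M ratio from n Rb atoms is n · q/p = n · 0.27830/0.72170.
n = 1.5425 × 0.72170/0.27830 = 4.00 ≈ 4

4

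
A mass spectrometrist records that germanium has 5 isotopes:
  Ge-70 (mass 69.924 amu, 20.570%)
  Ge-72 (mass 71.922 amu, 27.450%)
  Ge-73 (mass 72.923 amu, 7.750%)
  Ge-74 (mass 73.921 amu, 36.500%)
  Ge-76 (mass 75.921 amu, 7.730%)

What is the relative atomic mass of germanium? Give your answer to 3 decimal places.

72.627 amu

Ar = Σ fᵢ·mᵢ = 0.20570 × 69.924 + 0.27450 × 71.922 + 0.07750 × 72.923 + 0.36500 × 73.921 + 0.07730 × 75.921
= 14.3834 + 19.7426 + 5.6515 + 26.9812 + 5.8687 = 72.6274 amu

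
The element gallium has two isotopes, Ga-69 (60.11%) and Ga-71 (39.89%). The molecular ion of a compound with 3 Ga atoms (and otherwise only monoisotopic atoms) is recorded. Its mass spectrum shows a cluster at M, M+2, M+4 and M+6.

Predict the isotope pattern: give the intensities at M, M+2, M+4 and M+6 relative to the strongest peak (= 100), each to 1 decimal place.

Each Ga atom is independently Ga-69 (p = 0.6011) or Ga-71 (q = 0.3989); the cluster is the binomial expansion (p + q)^3.
P(M) = 0.6011^3 = 0.217190
P(M+2) = 3 × 0.6011^2 × 0.3989^1 = 0.432393
P(M+4) = 3 × 0.6011^1 × 0.3989^2 = 0.286943
P(M+6) = 0.3989^3 = 0.063473
The M+2 peak is largest (0.432393); scaling to 100 gives 50.2 : 100.0 : 66.4 : 14.7.

50.2 : 100.0 : 66.4 : 14.7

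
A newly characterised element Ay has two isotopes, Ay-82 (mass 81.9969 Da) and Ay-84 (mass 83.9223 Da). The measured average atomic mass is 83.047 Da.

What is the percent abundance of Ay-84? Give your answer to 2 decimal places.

54.54%

Writing the weighted mean with unknown fraction x of Ay-82:
81.9969·x + 83.9223·(1 − x) = 83.047
(81.9969 − 83.9223)·x = 83.047 − 83.9223
x = -0.8753 / -1.9254 = 0.45461 → 45.46% Ay-82, 54.54% Ay-84.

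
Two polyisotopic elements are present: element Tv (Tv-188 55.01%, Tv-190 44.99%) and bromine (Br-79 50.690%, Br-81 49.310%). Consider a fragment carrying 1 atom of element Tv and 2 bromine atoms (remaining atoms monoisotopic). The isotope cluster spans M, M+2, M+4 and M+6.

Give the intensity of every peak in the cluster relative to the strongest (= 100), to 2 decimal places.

Element Tv pattern (n=1): 0.5501 : 0.4499
Bromine pattern (n=2): 0.25694761 : 0.49990478 : 0.24314761
Convolve the two distributions (both contribute in 2-u steps):
  M: 0.5501×0.25694761 = 0.141347
  M+2: 0.5501×0.49990478 + 0.4499×0.25694761 = 0.390598
  M+4: 0.5501×0.24314761 + 0.4499×0.49990478 = 0.358663
  M+6: 0.4499×0.24314761 = 0.109392
Scale to base peak (0.390598) = 100: 36.19 : 100.00 : 91.82 : 28.01

36.19 : 100.00 : 91.82 : 28.01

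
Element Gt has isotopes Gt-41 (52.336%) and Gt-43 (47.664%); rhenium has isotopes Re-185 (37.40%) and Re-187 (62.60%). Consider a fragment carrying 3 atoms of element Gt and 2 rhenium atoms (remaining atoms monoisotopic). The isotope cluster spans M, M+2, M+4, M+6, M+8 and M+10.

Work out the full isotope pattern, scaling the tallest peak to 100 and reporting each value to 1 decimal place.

Element Gt pattern (n=3): 0.14335128 : 0.39166322 : 0.35669971 : 0.10828579
Rhenium pattern (n=2): 0.139876 : 0.468248 : 0.391876
Convolve the two distributions (both contribute in 2-u steps):
  M: 0.14335128×0.139876 = 0.020051
  M+2: 0.14335128×0.468248 + 0.39166322×0.139876 = 0.121908
  M+4: 0.14335128×0.391876 + 0.39166322×0.468248 + 0.35669971×0.139876 = 0.289465
  M+6: 0.39166322×0.391876 + 0.35669971×0.468248 + 0.10828579×0.139876 = 0.335654
  M+8: 0.35669971×0.391876 + 0.10828579×0.468248 = 0.190487
  M+10: 0.10828579×0.391876 = 0.042435
Scale to base peak (0.335654) = 100: 6.0 : 36.3 : 86.2 : 100.0 : 56.8 : 12.6

6.0 : 36.3 : 86.2 : 100.0 : 56.8 : 12.6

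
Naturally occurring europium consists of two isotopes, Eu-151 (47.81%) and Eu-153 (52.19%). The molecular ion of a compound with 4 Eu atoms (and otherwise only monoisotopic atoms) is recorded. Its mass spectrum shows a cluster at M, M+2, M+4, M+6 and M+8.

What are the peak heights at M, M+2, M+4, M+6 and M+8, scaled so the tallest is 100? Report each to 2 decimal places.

The 4 Eu atoms are independent, so intensities follow the terms of (0.4781 + 0.5219)^4.
P(M) = 0.4781^4 = 0.052249
P(M+2) = 4 × 0.4781^3 × 0.5219^1 = 0.228141
P(M+4) = 6 × 0.4781^2 × 0.5219^2 = 0.373563
P(M+6) = 4 × 0.4781^1 × 0.5219^3 = 0.271857
P(M+8) = 0.5219^4 = 0.074191
The M+4 peak is largest (0.373563); scaling to 100 gives 13.99 : 61.07 : 100.00 : 72.77 : 19.86.

13.99 : 61.07 : 100.00 : 72.77 : 19.86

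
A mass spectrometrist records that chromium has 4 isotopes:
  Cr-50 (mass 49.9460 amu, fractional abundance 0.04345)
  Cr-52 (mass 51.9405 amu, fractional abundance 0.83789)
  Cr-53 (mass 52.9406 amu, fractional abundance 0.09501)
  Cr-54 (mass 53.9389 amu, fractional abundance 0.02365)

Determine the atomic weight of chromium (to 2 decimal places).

52.00 amu

Ar = Σ fᵢ·mᵢ = 0.04345 × 49.9460 + 0.83789 × 51.9405 + 0.09501 × 52.9406 + 0.02365 × 53.9389
= 2.17015 + 43.52043 + 5.02989 + 1.27565 = 51.99612 amu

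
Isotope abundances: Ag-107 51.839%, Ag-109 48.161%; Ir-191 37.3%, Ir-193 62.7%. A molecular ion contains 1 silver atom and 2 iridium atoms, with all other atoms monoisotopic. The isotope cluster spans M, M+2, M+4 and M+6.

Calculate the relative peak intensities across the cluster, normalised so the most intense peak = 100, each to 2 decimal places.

16.81 : 72.13 : 100.00 : 44.13

Silver pattern (n=1): 0.51839 : 0.48161
Iridium pattern (n=2): 0.139129 : 0.467742 : 0.393129
Convolve the two distributions (both contribute in 2-u steps):
  M: 0.51839×0.139129 = 0.072123
  M+2: 0.51839×0.467742 + 0.48161×0.139129 = 0.309479
  M+4: 0.51839×0.393129 + 0.48161×0.467742 = 0.429063
  M+6: 0.48161×0.393129 = 0.189335
Scale to base peak (0.429063) = 100: 16.81 : 72.13 : 100.00 : 44.13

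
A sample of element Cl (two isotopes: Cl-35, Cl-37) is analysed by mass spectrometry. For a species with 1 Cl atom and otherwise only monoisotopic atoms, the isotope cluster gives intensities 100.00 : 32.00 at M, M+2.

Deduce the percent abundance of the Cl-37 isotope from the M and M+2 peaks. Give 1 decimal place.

24.2%

Let p = fractional abundance of Cl-35. I(M+2)/I(M) = [C(1,1)·p^0·(1−p)] / p^1 = 1·(1−p)/p = 32.00/100.00 = 0.3200
(1−p)/p = 0.3200/1 = 0.3200  ⇒  p = 1/(1 + 0.3200) = 0.7576
Cl-35: 75.8%, Cl-37: 24.2%.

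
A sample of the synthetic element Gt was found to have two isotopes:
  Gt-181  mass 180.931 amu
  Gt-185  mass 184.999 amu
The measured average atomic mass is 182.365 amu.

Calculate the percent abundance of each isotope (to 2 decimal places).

Let x be the fractional abundance of Gt-181; then Gt-185 has abundance 1 − x.
180.931·x + 184.999·(1 − x) = 182.365
(180.931 − 184.999)·x = 182.365 − 184.999
x = -2.634 / -4.068 = 0.64749 → 64.75% Gt-181, 35.25% Gt-185.

Gt-181: 64.75%, Gt-185: 35.25%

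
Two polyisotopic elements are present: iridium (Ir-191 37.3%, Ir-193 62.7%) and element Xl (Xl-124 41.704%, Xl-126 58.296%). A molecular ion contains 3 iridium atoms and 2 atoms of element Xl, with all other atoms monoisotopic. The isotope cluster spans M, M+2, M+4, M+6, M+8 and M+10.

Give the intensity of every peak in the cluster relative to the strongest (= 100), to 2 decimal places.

Iridium pattern (n=3): 0.05189512 : 0.26170165 : 0.43991135 : 0.24649188
Element Xl pattern (n=2): 0.17392236 : 0.48623528 : 0.33984236
Convolve the two distributions (both contribute in 2-u steps):
  M: 0.05189512×0.17392236 = 0.009026
  M+2: 0.05189512×0.48623528 + 0.26170165×0.17392236 = 0.070749
  M+4: 0.05189512×0.33984236 + 0.26170165×0.48623528 + 0.43991135×0.17392236 = 0.221395
  M+6: 0.26170165×0.33984236 + 0.43991135×0.48623528 + 0.24649188×0.17392236 = 0.345708
  M+8: 0.43991135×0.33984236 + 0.24649188×0.48623528 = 0.269354
  M+10: 0.24649188×0.33984236 = 0.083768
Scale to base peak (0.345708) = 100: 2.61 : 20.46 : 64.04 : 100.00 : 77.91 : 24.23

2.61 : 20.46 : 64.04 : 100.00 : 77.91 : 24.23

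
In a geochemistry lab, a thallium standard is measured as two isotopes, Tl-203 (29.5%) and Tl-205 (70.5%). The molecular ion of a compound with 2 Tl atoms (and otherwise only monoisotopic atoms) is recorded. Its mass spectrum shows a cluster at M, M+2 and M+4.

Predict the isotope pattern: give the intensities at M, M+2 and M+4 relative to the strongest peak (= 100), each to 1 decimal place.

Each Tl atom is independently Tl-203 (p = 0.295) or Tl-205 (q = 0.705); the cluster is the binomial expansion (p + q)^2.
P(M) = 0.295^2 = 0.087025
P(M+2) = 2 × 0.295^1 × 0.705^1 = 0.415950
P(M+4) = 0.705^2 = 0.497025
The M+4 peak is largest (0.497025); scaling to 100 gives 17.5 : 83.7 : 100.0.

17.5 : 83.7 : 100.0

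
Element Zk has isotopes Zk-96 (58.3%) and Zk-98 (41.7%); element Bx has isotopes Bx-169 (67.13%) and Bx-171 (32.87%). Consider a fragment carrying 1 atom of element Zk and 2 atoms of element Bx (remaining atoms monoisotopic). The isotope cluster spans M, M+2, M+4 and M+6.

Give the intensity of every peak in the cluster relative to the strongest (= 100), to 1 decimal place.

59.0 : 100.0 : 55.5 : 10.1

Element Zk pattern (n=1): 0.5830 : 0.4170
Element Bx pattern (n=2): 0.45064369 : 0.44131262 : 0.10804369
Convolve the two distributions (both contribute in 2-u steps):
  M: 0.5830×0.45064369 = 0.262725
  M+2: 0.5830×0.44131262 + 0.4170×0.45064369 = 0.445204
  M+4: 0.5830×0.10804369 + 0.4170×0.44131262 = 0.247017
  M+6: 0.4170×0.10804369 = 0.045054
Scale to base peak (0.445204) = 100: 59.0 : 100.0 : 55.5 : 10.1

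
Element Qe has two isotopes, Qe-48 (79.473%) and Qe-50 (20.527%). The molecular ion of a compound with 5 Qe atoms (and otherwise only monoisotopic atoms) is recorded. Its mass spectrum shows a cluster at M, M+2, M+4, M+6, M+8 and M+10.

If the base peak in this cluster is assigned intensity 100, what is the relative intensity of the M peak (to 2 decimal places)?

Term probabilities: M 0.3170, M+2 0.4094, M+4 0.2115, M+6 0.0546, M+8 0.0071, M+10 0.0004. Base peak = M+2.
P(M+2) = C(5,1) × 0.79473^4 × 0.20527^1 = 5 × 0.39891322 × 0.20527 = 0.409425 (base)
P(M) = C(5,0) × 0.79473^5 × 0.20527^0 = 1 × 0.3170283 × 1.0000 = 0.317028
Relative intensity = 0.317028 / 0.409425 × 100 = 77.43

77.43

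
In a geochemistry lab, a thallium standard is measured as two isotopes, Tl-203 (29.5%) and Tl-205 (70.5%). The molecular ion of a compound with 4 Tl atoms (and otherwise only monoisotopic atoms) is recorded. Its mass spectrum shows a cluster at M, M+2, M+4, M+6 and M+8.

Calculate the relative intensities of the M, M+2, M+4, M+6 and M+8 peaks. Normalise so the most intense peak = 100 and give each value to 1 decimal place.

Each Tl atom is independently Tl-203 (p = 0.295) or Tl-205 (q = 0.705); the cluster is the binomial expansion (p + q)^4.
P(M) = 0.295^4 = 0.007573
P(M+2) = 4 × 0.295^3 × 0.705^1 = 0.072396
P(M+4) = 6 × 0.295^2 × 0.705^2 = 0.259522
P(M+6) = 4 × 0.295^1 × 0.705^3 = 0.413475
P(M+8) = 0.705^4 = 0.247034
The M+6 peak is largest (0.413475); scaling to 100 gives 1.8 : 17.5 : 62.8 : 100.0 : 59.7.

1.8 : 17.5 : 62.8 : 100.0 : 59.7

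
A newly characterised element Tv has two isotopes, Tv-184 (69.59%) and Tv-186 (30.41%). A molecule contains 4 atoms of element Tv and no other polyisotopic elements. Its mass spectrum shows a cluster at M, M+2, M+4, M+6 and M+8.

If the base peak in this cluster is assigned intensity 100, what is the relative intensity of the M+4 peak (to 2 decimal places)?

65.55

(0.6959 + 0.3041)^4 gives M 0.2345, M+2 0.4099, M+4 0.2687, M+6 0.0783, M+8 0.0086; the largest is M+2.
P(M+2) = C(4,1) × 0.6959^3 × 0.3041^1 = 4 × 0.33700823 × 0.3041 = 0.409937 (base)
P(M+4) = C(4,2) × 0.6959^2 × 0.3041^2 = 6 × 0.48427681 × 0.09247681 = 0.268706
Relative intensity = 0.268706 / 0.409937 × 100 = 65.55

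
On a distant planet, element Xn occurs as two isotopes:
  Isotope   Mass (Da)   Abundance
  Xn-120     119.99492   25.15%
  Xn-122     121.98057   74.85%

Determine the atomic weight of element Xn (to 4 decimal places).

121.4812 Da

Average mass = Σ (abundance × isotope mass) = 0.2515 × 119.99492 + 0.7485 × 121.98057
= 30.178722 + 91.302457 = 121.481179 Da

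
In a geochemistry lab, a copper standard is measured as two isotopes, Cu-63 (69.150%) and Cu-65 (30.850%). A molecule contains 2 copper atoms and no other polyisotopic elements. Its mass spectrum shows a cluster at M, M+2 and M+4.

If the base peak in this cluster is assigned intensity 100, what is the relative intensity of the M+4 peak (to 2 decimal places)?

19.90

Term probabilities: M 0.4782, M+2 0.4267, M+4 0.0952. Base peak = M.
P(M) = C(2,0) × 0.69150^2 × 0.30850^0 = 1 × 0.47817225 × 1.0000 = 0.478172 (base)
P(M+4) = C(2,2) × 0.69150^0 × 0.30850^2 = 1 × 1.0000 × 0.09517225 = 0.095172
Relative intensity = 0.095172 / 0.478172 × 100 = 19.90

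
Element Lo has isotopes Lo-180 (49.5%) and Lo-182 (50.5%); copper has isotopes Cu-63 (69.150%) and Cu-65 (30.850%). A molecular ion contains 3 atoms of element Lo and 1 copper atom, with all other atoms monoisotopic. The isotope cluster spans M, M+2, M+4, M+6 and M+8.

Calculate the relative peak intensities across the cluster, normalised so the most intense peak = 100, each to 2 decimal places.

22.28 : 78.14 : 100.00 : 54.70 : 10.56

Element Lo pattern (n=3): 0.12128738 : 0.37121287 : 0.37871212 : 0.12878763
Copper pattern (n=1): 0.6915 : 0.3085
Convolve the two distributions (both contribute in 2-u steps):
  M: 0.12128738×0.6915 = 0.083870
  M+2: 0.12128738×0.3085 + 0.37121287×0.6915 = 0.294111
  M+4: 0.37121287×0.3085 + 0.37871212×0.6915 = 0.376399
  M+6: 0.37871212×0.3085 + 0.12878763×0.6915 = 0.205889
  M+8: 0.12878763×0.3085 = 0.039731
Scale to base peak (0.376399) = 100: 22.28 : 78.14 : 100.00 : 54.70 : 10.56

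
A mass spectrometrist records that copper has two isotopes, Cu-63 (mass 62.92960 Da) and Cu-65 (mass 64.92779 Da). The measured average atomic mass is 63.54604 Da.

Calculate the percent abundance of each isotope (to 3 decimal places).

Writing the weighted mean with unknown fraction x of Cu-63:
62.92960·x + 64.92779·(1 − x) = 63.54604
(62.92960 − 64.92779)·x = 63.54604 − 64.92779
x = -1.38175 / -1.99819 = 0.69150 → 69.150% Cu-63, 30.850% Cu-65.

Cu-63: 69.150%, Cu-65: 30.850%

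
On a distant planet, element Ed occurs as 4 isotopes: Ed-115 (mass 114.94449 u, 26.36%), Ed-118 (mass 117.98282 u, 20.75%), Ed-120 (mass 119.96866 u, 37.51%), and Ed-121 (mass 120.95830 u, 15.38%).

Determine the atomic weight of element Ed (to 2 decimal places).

118.38 u

Average mass = Σ (abundance × isotope mass) = 0.2636 × 114.94449 + 0.2075 × 117.98282 + 0.3751 × 119.96866 + 0.1538 × 120.95830
= 30.299368 + 24.481435 + 45.000244 + 18.603387 = 118.384434 u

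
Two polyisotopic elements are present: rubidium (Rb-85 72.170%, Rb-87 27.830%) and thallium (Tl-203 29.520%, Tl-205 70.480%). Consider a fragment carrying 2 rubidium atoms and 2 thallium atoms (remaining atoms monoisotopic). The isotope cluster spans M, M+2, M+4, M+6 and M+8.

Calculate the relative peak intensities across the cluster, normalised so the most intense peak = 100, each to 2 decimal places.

Rubidium pattern (n=2): 0.52085089 : 0.40169822 : 0.07745089
Thallium pattern (n=2): 0.08714304 : 0.41611392 : 0.49674304
Convolve the two distributions (both contribute in 2-u steps):
  M: 0.52085089×0.08714304 = 0.045389
  M+2: 0.52085089×0.41611392 + 0.40169822×0.08714304 = 0.251739
  M+4: 0.52085089×0.49674304 + 0.40169822×0.41611392 + 0.07745089×0.08714304 = 0.432631
  M+6: 0.40169822×0.49674304 + 0.07745089×0.41611392 = 0.231769
  M+8: 0.07745089×0.49674304 = 0.038473
Scale to base peak (0.432631) = 100: 10.49 : 58.19 : 100.00 : 53.57 : 8.89

10.49 : 58.19 : 100.00 : 53.57 : 8.89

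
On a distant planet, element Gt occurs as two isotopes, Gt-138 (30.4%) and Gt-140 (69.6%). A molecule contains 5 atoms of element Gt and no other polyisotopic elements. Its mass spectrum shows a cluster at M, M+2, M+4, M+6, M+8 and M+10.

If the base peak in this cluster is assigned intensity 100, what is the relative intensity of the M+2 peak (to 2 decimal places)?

8.33

Binomial terms of (0.304 + 0.696)^5: M 0.0026, M+2 0.0297, M+4 0.1361, M+6 0.3116, M+8 0.3567, M+10 0.1633 → M+8 is the base peak.
P(M+8) = C(5,4) × 0.304^1 × 0.696^4 = 5 × 0.3040 × 0.23465886 = 0.356681 (base)
P(M+2) = C(5,1) × 0.304^4 × 0.696^1 = 5 × 0.00854072 × 0.6960 = 0.029722
Relative intensity = 0.029722 / 0.356681 × 100 = 8.33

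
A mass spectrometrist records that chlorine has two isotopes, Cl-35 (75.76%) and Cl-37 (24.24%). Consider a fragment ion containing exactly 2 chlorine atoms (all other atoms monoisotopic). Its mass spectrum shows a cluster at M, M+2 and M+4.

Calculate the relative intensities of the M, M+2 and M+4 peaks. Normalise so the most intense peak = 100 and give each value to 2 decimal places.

Each Cl atom is independently Cl-35 (p = 0.7576) or Cl-37 (q = 0.2424); the cluster is the binomial expansion (p + q)^2.
P(M) = 0.7576^2 = 0.573958
P(M+2) = 2 × 0.7576^1 × 0.2424^1 = 0.367284
P(M+4) = 0.2424^2 = 0.058758
The M peak is largest (0.573958); scaling to 100 gives 100.00 : 63.99 : 10.24.

100.00 : 63.99 : 10.24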